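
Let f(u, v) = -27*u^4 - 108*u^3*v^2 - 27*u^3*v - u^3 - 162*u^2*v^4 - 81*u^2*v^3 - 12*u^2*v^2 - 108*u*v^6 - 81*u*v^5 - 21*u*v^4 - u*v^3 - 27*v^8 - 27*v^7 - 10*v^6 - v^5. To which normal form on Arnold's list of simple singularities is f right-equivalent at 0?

E_7

The Hessian of f at 0 is [[0, 0], [0, 0]] with rank 0, so corank 2. A Groebner basis of the Jacobian ideal J(f) in C{u,v} is {u^2/6 + v^4 + v^3/18, u^3, u^2*v - u^2/18 - v^3/54, u^2/6 + u*v^2 + v^3/18}; counting standard monomials gives mu = 7. Corank 2; j^3 = -u^3 is a perfect cube, so E-series; the 4-jet and mu = 7 give E_7.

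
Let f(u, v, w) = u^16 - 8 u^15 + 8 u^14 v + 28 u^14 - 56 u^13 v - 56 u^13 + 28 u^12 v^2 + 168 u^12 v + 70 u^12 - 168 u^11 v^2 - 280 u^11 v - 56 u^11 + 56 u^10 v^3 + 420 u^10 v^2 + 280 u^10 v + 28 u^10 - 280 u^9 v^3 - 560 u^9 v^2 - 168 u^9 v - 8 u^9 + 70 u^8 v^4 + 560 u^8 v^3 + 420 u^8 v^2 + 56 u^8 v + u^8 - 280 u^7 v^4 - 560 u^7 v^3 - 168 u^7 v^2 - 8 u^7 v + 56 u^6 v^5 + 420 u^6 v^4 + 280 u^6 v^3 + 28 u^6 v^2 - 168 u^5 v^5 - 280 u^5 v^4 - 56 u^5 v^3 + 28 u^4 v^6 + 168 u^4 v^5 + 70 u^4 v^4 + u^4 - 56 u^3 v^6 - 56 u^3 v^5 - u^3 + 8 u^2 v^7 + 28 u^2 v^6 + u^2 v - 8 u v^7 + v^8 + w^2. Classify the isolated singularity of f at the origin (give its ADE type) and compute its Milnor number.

Type D_9, Milnor number mu = 9.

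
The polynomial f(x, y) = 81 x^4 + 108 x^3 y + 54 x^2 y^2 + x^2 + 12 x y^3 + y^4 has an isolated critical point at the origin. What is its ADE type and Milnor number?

Type A3, Milnor number mu = 3.

The Hessian of f at 0 has rank 1. Corank 1: A-series; mu = 3 gives A_3.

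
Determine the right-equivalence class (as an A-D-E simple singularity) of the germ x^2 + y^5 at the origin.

A_4

The Hessian of f at 0 has rank 1. Corank 1: A-series; mu = 4 gives A_4.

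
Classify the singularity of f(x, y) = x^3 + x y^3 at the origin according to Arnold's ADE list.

E7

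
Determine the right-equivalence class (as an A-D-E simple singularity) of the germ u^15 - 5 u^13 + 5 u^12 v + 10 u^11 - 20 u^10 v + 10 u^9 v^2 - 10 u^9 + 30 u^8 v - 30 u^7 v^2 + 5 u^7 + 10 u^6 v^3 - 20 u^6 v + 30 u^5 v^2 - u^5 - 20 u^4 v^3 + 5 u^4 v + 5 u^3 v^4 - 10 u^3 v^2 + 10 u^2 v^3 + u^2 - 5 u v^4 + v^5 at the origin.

The Hessian of f at 0 is [[2, 0], [0, 0]] with rank 1, so corank 1. A Groebner basis of the Jacobian ideal J(f) in C{u,v} is {v^4, u}; counting standard monomials gives mu = 4. Corank 1: A-series; mu = 4 gives A_4.

A_{4}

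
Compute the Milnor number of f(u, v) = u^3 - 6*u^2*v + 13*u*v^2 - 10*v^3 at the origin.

The Hessian of f at 0 has rank 0. Corank 2; j^3 = (u - 2*v)*(u^2 - 4*u*v + 5*v^2) splits into three distinct lines over C (the quadratic factor has nonzero discriminant), so D_4.

4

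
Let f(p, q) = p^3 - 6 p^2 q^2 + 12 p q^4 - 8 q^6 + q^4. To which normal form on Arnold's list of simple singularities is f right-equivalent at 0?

E_6

The Hessian of f at 0 has rank 0. Corank 2; j^3 = p^3 is a perfect cube, so E-series; the 4-jet and mu = 6 give E_6.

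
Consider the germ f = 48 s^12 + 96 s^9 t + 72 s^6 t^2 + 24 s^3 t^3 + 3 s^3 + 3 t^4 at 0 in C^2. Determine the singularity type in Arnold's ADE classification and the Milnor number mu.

Type E6, Milnor number mu = 6.

The Hessian of f at 0 is [[0, 0], [0, 0]] with rank 0, so corank 2. A Groebner basis of the Jacobian ideal J(f) in C{s,t} is {t^3, s^2}; counting standard monomials gives mu = 6. Corank 2; j^3 = 3*s^3 is a perfect cube, so E-series; the 4-jet and mu = 6 give E_6.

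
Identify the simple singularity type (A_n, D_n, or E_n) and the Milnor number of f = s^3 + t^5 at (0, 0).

Type E_{8}, Milnor number mu = 8.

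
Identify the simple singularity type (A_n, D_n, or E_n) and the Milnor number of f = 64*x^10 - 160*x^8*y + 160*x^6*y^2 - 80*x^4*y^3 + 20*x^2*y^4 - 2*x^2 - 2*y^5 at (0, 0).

The Hessian of f at 0 has rank 1. Corank 1: A-series; mu = 4 gives A_4.

Type A_{4}, Milnor number mu = 4.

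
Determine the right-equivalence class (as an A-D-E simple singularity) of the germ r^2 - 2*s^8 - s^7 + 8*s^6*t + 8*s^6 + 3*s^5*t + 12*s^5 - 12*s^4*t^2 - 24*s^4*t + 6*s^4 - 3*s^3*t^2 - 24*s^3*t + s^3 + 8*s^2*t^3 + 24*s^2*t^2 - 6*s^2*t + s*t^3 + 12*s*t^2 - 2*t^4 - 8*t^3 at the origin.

The Hessian of f at 0 has rank 1. Corank 2; j^3 = (s - 2*t)^3 is a perfect cube, so E-series; the 4-jet and mu = 7 give E_7.

E_{7}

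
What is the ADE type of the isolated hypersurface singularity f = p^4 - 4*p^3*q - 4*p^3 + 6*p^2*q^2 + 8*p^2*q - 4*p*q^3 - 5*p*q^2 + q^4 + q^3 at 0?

D5

The Hessian of f at 0 is [[0, 0], [0, 0]] with rank 0, so corank 2. A Groebner basis of the Jacobian ideal J(f) in C{p,q} is {p*q^2 + 2*p*q - q^2, 4*p*q + q^3 - 2*q^2, p^2 - 3*p*q/2 + q^2/2}; counting standard monomials gives mu = 5. Corank 2; j^3 = -(p - q)*(2*p - q)^2 has shape L^2 M (L != M), so D-series; mu = 5 gives D_5.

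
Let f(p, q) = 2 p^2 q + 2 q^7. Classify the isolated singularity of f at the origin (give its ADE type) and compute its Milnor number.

Type D8, Milnor number mu = 8.

The Hessian of f at 0 is [[0, 0], [0, 0]] with rank 0, so corank 2. A Groebner basis of the Jacobian ideal J(f) in C{p,q} is {p^2/7 + q^6, p^3, p*q}; counting standard monomials gives mu = 8. Corank 2; j^3 = 2*p^2*q has shape L^2 M (L != M), so D-series; mu = 8 gives D_8.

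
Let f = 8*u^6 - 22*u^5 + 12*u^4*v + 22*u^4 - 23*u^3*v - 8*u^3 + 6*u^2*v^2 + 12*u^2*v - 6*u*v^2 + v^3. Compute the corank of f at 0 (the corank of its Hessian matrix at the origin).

2

The Hessian at 0 is [[0, 0], [0, 0]] of rank 0; hence corank 2.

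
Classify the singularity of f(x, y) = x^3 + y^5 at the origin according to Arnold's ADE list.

E_8

The Hessian of f at 0 has rank 0. Corank 2; j^3 = x^3 is a perfect cube, so E-series; the 5-jet and mu = 8 give E_8.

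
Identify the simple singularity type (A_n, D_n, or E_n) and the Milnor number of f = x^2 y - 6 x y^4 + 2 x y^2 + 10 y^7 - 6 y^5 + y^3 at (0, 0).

The Hessian of f at 0 has rank 0. Corank 2; j^3 = y*(x + y)^2 has shape L^2 M (L != M), so D-series; mu = 8 gives D_8.

Type D_8, Milnor number mu = 8.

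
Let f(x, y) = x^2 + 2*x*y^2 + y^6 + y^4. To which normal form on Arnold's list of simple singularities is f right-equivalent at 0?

A_5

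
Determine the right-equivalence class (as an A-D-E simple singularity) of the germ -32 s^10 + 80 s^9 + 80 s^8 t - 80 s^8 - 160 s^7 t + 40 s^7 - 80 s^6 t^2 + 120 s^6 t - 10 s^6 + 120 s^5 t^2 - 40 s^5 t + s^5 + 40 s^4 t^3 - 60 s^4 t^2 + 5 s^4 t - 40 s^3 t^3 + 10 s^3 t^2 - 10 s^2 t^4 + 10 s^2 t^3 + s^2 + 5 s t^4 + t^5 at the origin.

A_{4}

The Hessian of f at 0 is [[2, 0], [0, 0]] with rank 1, so corank 1. A Groebner basis of the Jacobian ideal J(f) in C{s,t} is {t^4, s}; counting standard monomials gives mu = 4. Corank 1: A-series; mu = 4 gives A_4.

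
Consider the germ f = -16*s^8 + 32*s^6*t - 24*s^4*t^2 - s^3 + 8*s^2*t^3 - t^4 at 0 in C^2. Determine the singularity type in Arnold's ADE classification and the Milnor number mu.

Type E_6, Milnor number mu = 6.

The Hessian of f at 0 is [[0, 0], [0, 0]] with rank 0, so corank 2. A Groebner basis of the Jacobian ideal J(f) in C{s,t} is {t^3, s^2}; counting standard monomials gives mu = 6. Corank 2; j^3 = -s^3 is a perfect cube, so E-series; the 4-jet and mu = 6 give E_6.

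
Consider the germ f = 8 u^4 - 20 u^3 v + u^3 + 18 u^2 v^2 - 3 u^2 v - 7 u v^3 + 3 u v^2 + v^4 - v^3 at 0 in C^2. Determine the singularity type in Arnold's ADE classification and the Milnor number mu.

Type E_{7}, Milnor number mu = 7.

The Hessian of f at 0 has rank 0. Corank 2; j^3 = (u - v)^3 is a perfect cube, so E-series; the 4-jet and mu = 7 give E_7.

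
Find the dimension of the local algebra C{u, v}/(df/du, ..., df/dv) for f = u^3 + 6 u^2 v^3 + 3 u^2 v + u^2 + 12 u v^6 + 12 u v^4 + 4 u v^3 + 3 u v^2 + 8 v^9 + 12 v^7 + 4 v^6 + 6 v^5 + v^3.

The Hessian of f at 0 is [[2, 0], [0, 0]] with rank 1, so corank 1. A Groebner basis of the Jacobian ideal J(f) in C{u,v} is {v^2, u}; counting standard monomials gives mu = 2. Corank 1: A-series; mu = 2 gives A_2.

2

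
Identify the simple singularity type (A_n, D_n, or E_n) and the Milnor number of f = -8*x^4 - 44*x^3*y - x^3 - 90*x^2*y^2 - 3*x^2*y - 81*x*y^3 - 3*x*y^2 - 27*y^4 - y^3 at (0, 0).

Type E_7, Milnor number mu = 7.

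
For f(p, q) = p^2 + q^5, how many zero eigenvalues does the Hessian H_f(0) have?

1

Hessian at 0 has rank 1.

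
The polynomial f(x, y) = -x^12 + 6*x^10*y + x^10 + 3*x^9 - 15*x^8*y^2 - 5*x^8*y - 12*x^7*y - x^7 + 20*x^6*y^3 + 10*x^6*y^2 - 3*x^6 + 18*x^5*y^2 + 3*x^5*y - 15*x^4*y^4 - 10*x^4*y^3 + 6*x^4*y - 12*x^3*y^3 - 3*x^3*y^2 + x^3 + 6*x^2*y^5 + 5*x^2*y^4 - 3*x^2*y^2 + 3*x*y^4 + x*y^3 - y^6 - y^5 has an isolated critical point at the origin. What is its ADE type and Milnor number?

Type E_7, Milnor number mu = 7.

The Hessian of f at 0 is [[0, 0], [0, 0]] with rank 0, so corank 2. A Groebner basis of the Jacobian ideal J(f) in C{x,y} is {-x^2 + y^4 - y^3/3, x^3, x^2*y + x^2/3 + y^3/9, -x^2 + x*y^2 - y^3/3}; counting standard monomials gives mu = 7. Corank 2; j^3 = x^3 is a perfect cube, so E-series; the 4-jet and mu = 7 give E_7.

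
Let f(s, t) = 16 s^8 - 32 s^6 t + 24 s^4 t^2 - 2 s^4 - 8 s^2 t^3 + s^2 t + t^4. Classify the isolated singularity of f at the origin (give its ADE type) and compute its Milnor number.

Type D5, Milnor number mu = 5.

The Hessian of f at 0 is [[0, 0], [0, 0]] with rank 0, so corank 2. A Groebner basis of the Jacobian ideal J(f) in C{s,t} is {s^3, s^2/4 + t^3, s*t}; counting standard monomials gives mu = 5. Corank 2; j^3 = s^2*t has shape L^2 M (L != M), so D-series; mu = 5 gives D_5.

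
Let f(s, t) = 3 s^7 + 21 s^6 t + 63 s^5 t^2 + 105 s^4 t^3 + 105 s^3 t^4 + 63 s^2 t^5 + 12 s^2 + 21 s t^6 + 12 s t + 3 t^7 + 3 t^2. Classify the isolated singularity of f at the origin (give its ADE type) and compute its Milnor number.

Type A6, Milnor number mu = 6.

The Hessian of f at 0 has rank 1. Corank 1: A-series; mu = 6 gives A_6.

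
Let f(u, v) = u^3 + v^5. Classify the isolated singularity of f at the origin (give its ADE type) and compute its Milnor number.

The Hessian of f at 0 is [[0, 0], [0, 0]] with rank 0, so corank 2. A Groebner basis of the Jacobian ideal J(f) in C{u,v} is {v^4, u^2}; counting standard monomials gives mu = 8. Corank 2; j^3 = u^3 is a perfect cube, so E-series; the 5-jet and mu = 8 give E_8.

Type E_{8}, Milnor number mu = 8.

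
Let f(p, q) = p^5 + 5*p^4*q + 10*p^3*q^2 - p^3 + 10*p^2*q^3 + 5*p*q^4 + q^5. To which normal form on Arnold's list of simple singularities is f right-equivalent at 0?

The Hessian of f at 0 has rank 0. Corank 2; j^3 = -p^3 is a perfect cube, so E-series; the 5-jet and mu = 8 give E_8.

E8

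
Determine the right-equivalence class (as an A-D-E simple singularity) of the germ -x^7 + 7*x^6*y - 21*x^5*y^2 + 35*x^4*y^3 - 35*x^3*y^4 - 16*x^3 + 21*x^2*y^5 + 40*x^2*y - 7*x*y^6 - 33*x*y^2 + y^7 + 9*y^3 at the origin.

D_8

The Hessian of f at 0 has rank 0. Corank 2; j^3 = -(x - y)*(4*x - 3*y)^2 has shape L^2 M (L != M), so D-series; mu = 8 gives D_8.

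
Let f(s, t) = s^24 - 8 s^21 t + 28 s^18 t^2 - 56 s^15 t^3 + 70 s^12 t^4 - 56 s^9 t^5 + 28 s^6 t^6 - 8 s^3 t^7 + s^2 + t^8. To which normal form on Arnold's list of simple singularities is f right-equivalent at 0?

The Hessian of f at 0 has rank 1. Corank 1: A-series; mu = 7 gives A_7.

A_7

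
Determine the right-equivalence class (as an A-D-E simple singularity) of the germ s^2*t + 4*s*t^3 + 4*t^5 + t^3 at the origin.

D_4

The Hessian of f at 0 has rank 0. Corank 2; j^3 = t*(s^2 + t^2) splits into three distinct lines over C (the quadratic factor has nonzero discriminant), so D_4.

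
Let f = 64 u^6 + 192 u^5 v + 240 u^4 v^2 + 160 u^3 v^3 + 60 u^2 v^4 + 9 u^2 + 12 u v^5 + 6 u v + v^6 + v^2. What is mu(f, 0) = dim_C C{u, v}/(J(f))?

5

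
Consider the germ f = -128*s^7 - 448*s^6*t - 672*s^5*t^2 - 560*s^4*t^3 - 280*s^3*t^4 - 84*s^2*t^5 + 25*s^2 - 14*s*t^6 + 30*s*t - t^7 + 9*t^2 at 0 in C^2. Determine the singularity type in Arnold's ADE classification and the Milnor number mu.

The Hessian of f at 0 has rank 1. Corank 1: A-series; mu = 6 gives A_6.

Type A_{6}, Milnor number mu = 6.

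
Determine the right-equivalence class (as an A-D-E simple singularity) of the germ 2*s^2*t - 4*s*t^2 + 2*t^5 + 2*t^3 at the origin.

D_6

The Hessian of f at 0 has rank 0. Corank 2; j^3 = 2*t*(s - t)^2 has shape L^2 M (L != M), so D-series; mu = 6 gives D_6.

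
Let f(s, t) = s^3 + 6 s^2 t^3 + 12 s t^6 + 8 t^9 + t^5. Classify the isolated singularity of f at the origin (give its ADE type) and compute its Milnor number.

The Hessian of f at 0 has rank 0. Corank 2; j^3 = s^3 is a perfect cube, so E-series; the 5-jet and mu = 8 give E_8.

Type E_{8}, Milnor number mu = 8.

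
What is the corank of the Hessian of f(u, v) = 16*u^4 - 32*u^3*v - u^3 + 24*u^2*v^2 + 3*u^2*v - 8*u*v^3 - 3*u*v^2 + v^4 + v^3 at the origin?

2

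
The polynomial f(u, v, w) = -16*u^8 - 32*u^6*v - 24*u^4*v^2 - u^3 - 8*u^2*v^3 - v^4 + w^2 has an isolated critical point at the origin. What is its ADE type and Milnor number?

Type E_6, Milnor number mu = 6.

The Hessian of f at 0 has rank 1. Corank 2; j^3 = -u^3 is a perfect cube, so E-series; the 4-jet and mu = 6 give E_6.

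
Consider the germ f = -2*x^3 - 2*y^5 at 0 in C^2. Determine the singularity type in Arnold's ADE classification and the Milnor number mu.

Type E_8, Milnor number mu = 8.

The Hessian of f at 0 has rank 0. Corank 2; j^3 = -2*x^3 is a perfect cube, so E-series; the 5-jet and mu = 8 give E_8.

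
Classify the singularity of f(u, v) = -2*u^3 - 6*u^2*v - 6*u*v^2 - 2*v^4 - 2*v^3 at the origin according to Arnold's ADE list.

The Hessian of f at 0 has rank 0. Corank 2; j^3 = -2*(u + v)^3 is a perfect cube, so E-series; the 4-jet and mu = 6 give E_6.

E6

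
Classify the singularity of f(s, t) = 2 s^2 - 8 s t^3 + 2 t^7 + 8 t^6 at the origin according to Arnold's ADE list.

A_{6}

The Hessian of f at 0 has rank 1. Corank 1: A-series; mu = 6 gives A_6.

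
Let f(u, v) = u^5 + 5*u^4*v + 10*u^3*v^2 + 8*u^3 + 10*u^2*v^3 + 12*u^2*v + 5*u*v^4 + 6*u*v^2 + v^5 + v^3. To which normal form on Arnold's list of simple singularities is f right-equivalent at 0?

The Hessian of f at 0 has rank 0. Corank 2; j^3 = (2*u + v)^3 is a perfect cube, so E-series; the 5-jet and mu = 8 give E_8.

E_8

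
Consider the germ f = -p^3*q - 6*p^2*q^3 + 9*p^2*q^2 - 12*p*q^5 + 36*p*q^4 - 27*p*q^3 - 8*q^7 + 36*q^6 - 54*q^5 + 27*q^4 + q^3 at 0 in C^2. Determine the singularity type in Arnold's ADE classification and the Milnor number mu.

The Hessian of f at 0 has rank 0. Corank 2; j^3 = q^3 is a perfect cube, so E-series; the 4-jet and mu = 7 give E_7.

Type E_7, Milnor number mu = 7.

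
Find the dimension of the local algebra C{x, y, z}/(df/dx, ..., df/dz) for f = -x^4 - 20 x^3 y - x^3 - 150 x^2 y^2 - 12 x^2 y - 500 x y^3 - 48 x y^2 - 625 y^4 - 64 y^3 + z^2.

The Hessian of f at 0 has rank 1. Corank 2; j^3 = -(x + 4*y)^3 is a perfect cube, so E-series; the 4-jet and mu = 6 give E_6.

6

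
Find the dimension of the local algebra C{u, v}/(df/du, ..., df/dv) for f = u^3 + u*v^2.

The Hessian of f at 0 is [[0, 0], [0, 0]] with rank 0, so corank 2. A Groebner basis of the Jacobian ideal J(f) in C{u,v} is {v^3, u^2 + v^2/3, u*v}; counting standard monomials gives mu = 4. Corank 2; j^3 = u*(u^2 + v^2) splits into three distinct lines over C (the quadratic factor has nonzero discriminant), so D_4.

4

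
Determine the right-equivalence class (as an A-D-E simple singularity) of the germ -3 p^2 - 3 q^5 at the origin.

A_4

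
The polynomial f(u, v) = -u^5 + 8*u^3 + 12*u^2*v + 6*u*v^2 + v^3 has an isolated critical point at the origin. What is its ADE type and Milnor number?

Type E_8, Milnor number mu = 8.

The Hessian of f at 0 has rank 0. Corank 2; j^3 = (2*u + v)^3 is a perfect cube, so E-series; the 5-jet and mu = 8 give E_8.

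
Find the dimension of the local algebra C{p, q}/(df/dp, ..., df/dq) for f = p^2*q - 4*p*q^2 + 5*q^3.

The Hessian of f at 0 has rank 0. Corank 2; j^3 = q*(p^2 - 4*p*q + 5*q^2) splits into three distinct lines over C (the quadratic factor has nonzero discriminant), so D_4.

4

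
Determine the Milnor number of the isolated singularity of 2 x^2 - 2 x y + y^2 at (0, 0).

1

The Hessian of f at 0 is [[4, -2], [-2, 2]] with rank 2, so corank 0. A Groebner basis of the Jacobian ideal J(f) in C{x,y} is {x, y}; counting standard monomials gives mu = 1. Corank 0: nondegenerate Morse point, so A_1.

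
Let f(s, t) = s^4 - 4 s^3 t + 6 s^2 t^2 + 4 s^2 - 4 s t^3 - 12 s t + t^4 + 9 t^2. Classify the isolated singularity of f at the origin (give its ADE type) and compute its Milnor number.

Type A_{3}, Milnor number mu = 3.

The Hessian of f at 0 has rank 1. Corank 1: A-series; mu = 3 gives A_3.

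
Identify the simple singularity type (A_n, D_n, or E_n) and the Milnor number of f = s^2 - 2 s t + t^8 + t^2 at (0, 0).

The Hessian of f at 0 has rank 1. Corank 1: A-series; mu = 7 gives A_7.

Type A7, Milnor number mu = 7.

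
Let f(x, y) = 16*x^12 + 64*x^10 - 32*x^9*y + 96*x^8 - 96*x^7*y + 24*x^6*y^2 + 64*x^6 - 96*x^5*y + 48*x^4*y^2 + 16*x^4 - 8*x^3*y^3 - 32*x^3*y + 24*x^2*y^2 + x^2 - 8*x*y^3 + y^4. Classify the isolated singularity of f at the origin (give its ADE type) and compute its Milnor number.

The Hessian of f at 0 is [[2, 0], [0, 0]] with rank 1, so corank 1. A Groebner basis of the Jacobian ideal J(f) in C{x,y} is {y^3, x}; counting standard monomials gives mu = 3. Corank 1: A-series; mu = 3 gives A_3.

Type A3, Milnor number mu = 3.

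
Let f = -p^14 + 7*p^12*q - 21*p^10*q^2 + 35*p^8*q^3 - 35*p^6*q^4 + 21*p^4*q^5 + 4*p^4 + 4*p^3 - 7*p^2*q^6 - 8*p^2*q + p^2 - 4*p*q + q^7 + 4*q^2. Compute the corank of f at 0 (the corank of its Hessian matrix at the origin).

1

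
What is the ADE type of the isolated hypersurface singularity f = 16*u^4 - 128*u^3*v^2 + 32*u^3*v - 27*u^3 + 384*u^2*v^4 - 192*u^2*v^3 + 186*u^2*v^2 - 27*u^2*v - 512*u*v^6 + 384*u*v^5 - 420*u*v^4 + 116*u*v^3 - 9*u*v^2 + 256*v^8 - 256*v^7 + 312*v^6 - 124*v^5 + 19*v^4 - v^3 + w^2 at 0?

E_{6}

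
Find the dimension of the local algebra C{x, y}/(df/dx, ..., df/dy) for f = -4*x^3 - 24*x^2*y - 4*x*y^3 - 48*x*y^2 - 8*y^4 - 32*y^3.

7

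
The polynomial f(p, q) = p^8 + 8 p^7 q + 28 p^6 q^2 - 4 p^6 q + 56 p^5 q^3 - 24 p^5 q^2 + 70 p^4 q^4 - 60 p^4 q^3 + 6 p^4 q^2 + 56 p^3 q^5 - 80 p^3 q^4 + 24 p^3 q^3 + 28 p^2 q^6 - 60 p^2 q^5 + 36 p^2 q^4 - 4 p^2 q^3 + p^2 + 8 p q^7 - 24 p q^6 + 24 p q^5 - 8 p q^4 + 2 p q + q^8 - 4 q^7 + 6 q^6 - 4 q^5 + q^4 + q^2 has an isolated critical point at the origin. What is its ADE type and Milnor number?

Type A3, Milnor number mu = 3.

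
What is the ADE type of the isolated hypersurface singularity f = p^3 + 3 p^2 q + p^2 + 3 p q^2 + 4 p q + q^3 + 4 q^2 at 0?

A_{2}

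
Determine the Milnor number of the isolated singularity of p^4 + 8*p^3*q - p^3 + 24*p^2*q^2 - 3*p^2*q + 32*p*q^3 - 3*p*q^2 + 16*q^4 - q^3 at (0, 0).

6

The Hessian of f at 0 is [[0, 0], [0, 0]] with rank 0, so corank 2. A Groebner basis of the Jacobian ideal J(f) in C{p,q} is {q^4, p*q^2 + 4*q^3/3, p^2 + 2*p*q + q^2}; counting standard monomials gives mu = 6. Corank 2; j^3 = -(p + q)^3 is a perfect cube, so E-series; the 4-jet and mu = 6 give E_6.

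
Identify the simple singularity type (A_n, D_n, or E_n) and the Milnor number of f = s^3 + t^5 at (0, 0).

Type E_8, Milnor number mu = 8.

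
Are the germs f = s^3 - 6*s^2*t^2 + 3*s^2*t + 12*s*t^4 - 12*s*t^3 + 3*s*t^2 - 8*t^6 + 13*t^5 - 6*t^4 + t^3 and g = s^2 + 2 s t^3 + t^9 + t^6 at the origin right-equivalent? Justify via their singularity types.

The Hessian of f at 0 is [[0, 0], [0, 0]] with rank 0, so corank 2. A Groebner basis of the Jacobian ideal J(f) in C{s,t} is {t^4, s^3 + 3*s^2*t + 3*s^2/4 + 3*s*t/2 - 2*t^3 + 3*t^2/4, -s^2/4 + s*t^2 - s*t/2 + t^3 - t^2/4}; counting standard monomials gives mu = 8. Corank 2; j^3 = (s + t)^3 is a perfect cube, so E-series; the 5-jet and mu = 8 give E_8. The Hessian of g at 0 is [[2, 0], [0, 0]] with rank 1, so corank 1. A Groebner basis of the Jacobian ideal J(g) in C{s,t} is {s^2*t^2, s^3, s + t^3}; counting standard monomials gives mu = 8. Corank 1: A-series; mu = 8 gives A_8. f is E_8 but g is A_8, hence not right-equivalent.

No.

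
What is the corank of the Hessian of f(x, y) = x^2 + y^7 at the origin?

The Hessian at 0 is [[2, 0], [0, 0]] of rank 1; hence corank 1.

1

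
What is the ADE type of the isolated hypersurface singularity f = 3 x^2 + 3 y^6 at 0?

The Hessian of f at 0 has rank 1. Corank 1: A-series; mu = 5 gives A_5.

A_5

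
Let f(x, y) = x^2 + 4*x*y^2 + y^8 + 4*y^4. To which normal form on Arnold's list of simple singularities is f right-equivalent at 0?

A7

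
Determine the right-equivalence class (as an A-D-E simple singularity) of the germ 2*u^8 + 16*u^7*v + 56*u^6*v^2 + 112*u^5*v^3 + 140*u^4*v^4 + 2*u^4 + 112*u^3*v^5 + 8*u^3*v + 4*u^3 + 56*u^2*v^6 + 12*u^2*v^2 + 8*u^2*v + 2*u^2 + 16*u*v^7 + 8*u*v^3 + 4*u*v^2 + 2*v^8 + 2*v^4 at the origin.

A_{7}

The Hessian of f at 0 has rank 1. Corank 1: A-series; mu = 7 gives A_7.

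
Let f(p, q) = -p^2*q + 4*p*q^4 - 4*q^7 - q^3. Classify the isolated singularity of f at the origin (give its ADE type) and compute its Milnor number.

The Hessian of f at 0 has rank 0. Corank 2; j^3 = -q*(p^2 + q^2) splits into three distinct lines over C (the quadratic factor has nonzero discriminant), so D_4.

Type D_{4}, Milnor number mu = 4.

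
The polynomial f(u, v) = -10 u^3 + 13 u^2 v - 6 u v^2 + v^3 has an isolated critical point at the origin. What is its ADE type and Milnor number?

The Hessian of f at 0 has rank 0. Corank 2; j^3 = -(2*u - v)*(5*u^2 - 4*u*v + v^2) splits into three distinct lines over C (the quadratic factor has nonzero discriminant), so D_4.

Type D_{4}, Milnor number mu = 4.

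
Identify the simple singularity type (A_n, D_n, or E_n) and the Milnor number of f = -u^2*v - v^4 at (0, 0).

Type D5, Milnor number mu = 5.

The Hessian of f at 0 has rank 0. Corank 2; j^3 = -u^2*v has shape L^2 M (L != M), so D-series; mu = 5 gives D_5.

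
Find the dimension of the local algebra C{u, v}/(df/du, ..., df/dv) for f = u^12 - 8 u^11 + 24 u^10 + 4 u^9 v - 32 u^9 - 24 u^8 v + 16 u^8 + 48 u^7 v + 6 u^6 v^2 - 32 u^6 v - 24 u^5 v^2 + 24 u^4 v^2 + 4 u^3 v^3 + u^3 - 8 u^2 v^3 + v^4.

The Hessian of f at 0 has rank 0. Corank 2; j^3 = u^3 is a perfect cube, so E-series; the 4-jet and mu = 6 give E_6.

6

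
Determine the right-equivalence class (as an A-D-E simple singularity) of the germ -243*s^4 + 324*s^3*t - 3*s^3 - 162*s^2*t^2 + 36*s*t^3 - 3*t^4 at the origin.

The Hessian of f at 0 has rank 0. Corank 2; j^3 = -3*s^3 is a perfect cube, so E-series; the 4-jet and mu = 6 give E_6.

E_6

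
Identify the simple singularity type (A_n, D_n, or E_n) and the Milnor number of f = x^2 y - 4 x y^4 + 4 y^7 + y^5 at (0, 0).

Type D_{6}, Milnor number mu = 6.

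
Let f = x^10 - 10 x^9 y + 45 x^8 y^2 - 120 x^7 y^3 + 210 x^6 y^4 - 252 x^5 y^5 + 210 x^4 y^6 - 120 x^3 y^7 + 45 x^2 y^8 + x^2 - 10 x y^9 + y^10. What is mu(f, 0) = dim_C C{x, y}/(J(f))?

The Hessian of f at 0 is [[2, 0], [0, 0]] with rank 1, so corank 1. A Groebner basis of the Jacobian ideal J(f) in C{x,y} is {y^9, x}; counting standard monomials gives mu = 9. Corank 1: A-series; mu = 9 gives A_9.

9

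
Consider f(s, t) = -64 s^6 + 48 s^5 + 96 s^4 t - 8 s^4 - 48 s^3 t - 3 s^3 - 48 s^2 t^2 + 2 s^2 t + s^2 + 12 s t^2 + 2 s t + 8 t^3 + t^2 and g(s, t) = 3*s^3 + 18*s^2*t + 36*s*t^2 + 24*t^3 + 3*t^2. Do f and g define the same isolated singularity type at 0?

The Hessian of f at 0 has rank 1. Corank 1: A-series; mu = 2 gives A_2. The Hessian of g at 0 has rank 1. Corank 1: A-series; mu = 2 gives A_2. Both have type A_2, hence right-equivalent.

Yes.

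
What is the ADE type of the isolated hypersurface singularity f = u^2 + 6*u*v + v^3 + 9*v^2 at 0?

A2

The Hessian of f at 0 has rank 1. Corank 1: A-series; mu = 2 gives A_2.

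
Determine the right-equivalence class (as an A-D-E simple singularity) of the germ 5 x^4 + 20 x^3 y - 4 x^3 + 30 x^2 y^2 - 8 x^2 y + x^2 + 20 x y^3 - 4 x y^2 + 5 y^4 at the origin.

A_{3}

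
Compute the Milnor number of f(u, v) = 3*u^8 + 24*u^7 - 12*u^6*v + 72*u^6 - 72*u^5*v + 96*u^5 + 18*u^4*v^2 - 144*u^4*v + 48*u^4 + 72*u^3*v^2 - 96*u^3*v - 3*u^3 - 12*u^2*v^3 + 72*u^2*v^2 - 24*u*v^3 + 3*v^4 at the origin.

6

The Hessian of f at 0 has rank 0. Corank 2; j^3 = -3*u^3 is a perfect cube, so E-series; the 4-jet and mu = 6 give E_6.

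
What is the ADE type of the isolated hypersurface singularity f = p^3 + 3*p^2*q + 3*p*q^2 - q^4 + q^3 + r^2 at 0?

E_{6}

The Hessian of f at 0 is [[0, 0, 0], [0, 0, 0], [0, 0, 2]] with rank 1, so corank 2. A Groebner basis of the Jacobian ideal J(f) in C{p,q,r} is {q^3, p^2 + 2*p*q + q^2, r}; counting standard monomials gives mu = 6. Corank 2; j^3 = (p + q)^3 is a perfect cube, so E-series; the 4-jet and mu = 6 give E_6.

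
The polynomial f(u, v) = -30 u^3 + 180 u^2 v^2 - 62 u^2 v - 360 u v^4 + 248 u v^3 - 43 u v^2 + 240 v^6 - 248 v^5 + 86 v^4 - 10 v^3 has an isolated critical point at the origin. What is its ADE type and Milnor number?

The Hessian of f at 0 has rank 0. Corank 2; j^3 = -(3*u + 2*v)*(10*u^2 + 14*u*v + 5*v^2) splits into three distinct lines over C (the quadratic factor has nonzero discriminant), so D_4.

Type D_{4}, Milnor number mu = 4.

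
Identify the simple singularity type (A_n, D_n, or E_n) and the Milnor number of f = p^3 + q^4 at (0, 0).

Type E_6, Milnor number mu = 6.

The Hessian of f at 0 has rank 0. Corank 2; j^3 = p^3 is a perfect cube, so E-series; the 4-jet and mu = 6 give E_6.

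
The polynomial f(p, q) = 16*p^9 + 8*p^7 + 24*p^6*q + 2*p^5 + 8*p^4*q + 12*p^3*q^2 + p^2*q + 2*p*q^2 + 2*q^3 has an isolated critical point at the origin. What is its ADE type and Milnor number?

The Hessian of f at 0 has rank 0. Corank 2; j^3 = q*(p^2 + 2*p*q + 2*q^2) splits into three distinct lines over C (the quadratic factor has nonzero discriminant), so D_4.

Type D_4, Milnor number mu = 4.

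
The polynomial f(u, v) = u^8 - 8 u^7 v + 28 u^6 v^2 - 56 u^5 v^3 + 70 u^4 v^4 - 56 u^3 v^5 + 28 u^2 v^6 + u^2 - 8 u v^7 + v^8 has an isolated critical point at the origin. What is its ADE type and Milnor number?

Type A_{7}, Milnor number mu = 7.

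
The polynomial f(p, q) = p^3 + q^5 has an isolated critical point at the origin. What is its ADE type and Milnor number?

Type E_8, Milnor number mu = 8.

The Hessian of f at 0 has rank 0. Corank 2; j^3 = p^3 is a perfect cube, so E-series; the 5-jet and mu = 8 give E_8.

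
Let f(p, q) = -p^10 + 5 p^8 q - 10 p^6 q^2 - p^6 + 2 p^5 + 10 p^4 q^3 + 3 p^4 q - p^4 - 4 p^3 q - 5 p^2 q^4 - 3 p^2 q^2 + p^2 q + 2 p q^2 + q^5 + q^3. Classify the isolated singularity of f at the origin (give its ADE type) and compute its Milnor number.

Type D_6, Milnor number mu = 6.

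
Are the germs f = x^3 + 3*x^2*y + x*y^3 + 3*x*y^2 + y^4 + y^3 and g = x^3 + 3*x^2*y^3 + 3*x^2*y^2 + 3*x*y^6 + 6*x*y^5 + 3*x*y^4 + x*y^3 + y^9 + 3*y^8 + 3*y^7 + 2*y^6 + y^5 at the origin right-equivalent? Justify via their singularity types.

Yes.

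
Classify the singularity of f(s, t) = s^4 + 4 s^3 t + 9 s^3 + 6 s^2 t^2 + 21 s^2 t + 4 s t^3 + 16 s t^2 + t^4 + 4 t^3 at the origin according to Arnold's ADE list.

The Hessian of f at 0 has rank 0. Corank 2; j^3 = (s + t)*(3*s + 2*t)^2 has shape L^2 M (L != M), so D-series; mu = 5 gives D_5.

D_5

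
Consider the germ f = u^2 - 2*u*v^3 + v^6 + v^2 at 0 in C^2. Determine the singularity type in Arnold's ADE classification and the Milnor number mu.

Type A1, Milnor number mu = 1.

The Hessian of f at 0 has rank 2. Corank 0: nondegenerate Morse point, so A_1.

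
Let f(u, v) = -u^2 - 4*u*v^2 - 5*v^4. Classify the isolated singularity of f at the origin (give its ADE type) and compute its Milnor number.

Type A3, Milnor number mu = 3.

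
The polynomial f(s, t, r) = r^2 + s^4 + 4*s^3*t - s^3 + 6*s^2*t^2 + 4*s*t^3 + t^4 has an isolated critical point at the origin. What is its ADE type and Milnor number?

The Hessian of f at 0 is [[0, 0, 0], [0, 0, 0], [0, 0, 2]] with rank 1, so corank 2. A Groebner basis of the Jacobian ideal J(f) in C{s,t,r} is {t^4, s*t^2 + t^3/3, s^2, r}; counting standard monomials gives mu = 6. Corank 2; j^3 = -s^3 is a perfect cube, so E-series; the 4-jet and mu = 6 give E_6.

Type E_{6}, Milnor number mu = 6.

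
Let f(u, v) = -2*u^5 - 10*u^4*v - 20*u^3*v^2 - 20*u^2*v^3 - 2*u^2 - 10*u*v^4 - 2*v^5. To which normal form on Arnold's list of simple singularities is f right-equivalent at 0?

A_{4}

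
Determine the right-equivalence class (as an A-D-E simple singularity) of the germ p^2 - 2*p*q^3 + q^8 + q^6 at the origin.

The Hessian of f at 0 is [[2, 0], [0, 0]] with rank 1, so corank 1. A Groebner basis of the Jacobian ideal J(f) in C{p,q} is {p^3, p^2*q, -p + q^3}; counting standard monomials gives mu = 7. Corank 1: A-series; mu = 7 gives A_7.

A_{7}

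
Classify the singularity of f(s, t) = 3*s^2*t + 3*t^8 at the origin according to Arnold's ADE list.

The Hessian of f at 0 has rank 0. Corank 2; j^3 = 3*s^2*t has shape L^2 M (L != M), so D-series; mu = 9 gives D_9.

D_9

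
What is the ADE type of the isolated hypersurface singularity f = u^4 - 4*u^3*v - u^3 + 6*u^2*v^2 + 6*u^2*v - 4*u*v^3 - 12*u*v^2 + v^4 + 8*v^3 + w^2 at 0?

The Hessian of f at 0 is [[0, 0, 0], [0, 0, 0], [0, 0, 2]] with rank 1, so corank 2. A Groebner basis of the Jacobian ideal J(f) in C{u,v,w} is {v^4, u*v^2 - 5*v^3/3, u^2 - 4*u*v + 4*v^2, w}; counting standard monomials gives mu = 6. Corank 2; j^3 = -(u - 2*v)^3 is a perfect cube, so E-series; the 4-jet and mu = 6 give E_6.

E_6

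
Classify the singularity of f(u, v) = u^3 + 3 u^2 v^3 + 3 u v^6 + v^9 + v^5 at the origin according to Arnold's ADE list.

E_{8}

The Hessian of f at 0 is [[0, 0], [0, 0]] with rank 0, so corank 2. A Groebner basis of the Jacobian ideal J(f) in C{u,v} is {u^2/2 + u*v^3, v^4, u^3, u^2*v}; counting standard monomials gives mu = 8. Corank 2; j^3 = u^3 is a perfect cube, so E-series; the 5-jet and mu = 8 give E_8.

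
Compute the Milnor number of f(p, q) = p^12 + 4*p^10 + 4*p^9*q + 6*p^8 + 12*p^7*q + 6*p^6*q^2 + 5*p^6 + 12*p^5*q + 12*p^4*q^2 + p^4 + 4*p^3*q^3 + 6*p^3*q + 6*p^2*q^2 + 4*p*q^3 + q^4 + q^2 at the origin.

The Hessian of f at 0 has rank 1. Corank 1: A-series; mu = 3 gives A_3.

3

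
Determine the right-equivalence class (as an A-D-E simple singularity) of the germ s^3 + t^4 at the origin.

E6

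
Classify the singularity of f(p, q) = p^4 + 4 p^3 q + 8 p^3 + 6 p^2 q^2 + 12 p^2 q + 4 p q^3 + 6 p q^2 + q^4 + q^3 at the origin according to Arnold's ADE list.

E6

The Hessian of f at 0 is [[0, 0], [0, 0]] with rank 0, so corank 2. A Groebner basis of the Jacobian ideal J(f) in C{p,q} is {q^4, p*q^2 + 2*q^3/3, p^2 + p*q + q^2/4}; counting standard monomials gives mu = 6. Corank 2; j^3 = (2*p + q)^3 is a perfect cube, so E-series; the 4-jet and mu = 6 give E_6.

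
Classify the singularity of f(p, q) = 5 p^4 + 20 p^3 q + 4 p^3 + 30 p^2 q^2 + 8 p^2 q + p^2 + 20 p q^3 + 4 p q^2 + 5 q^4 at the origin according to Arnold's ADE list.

A3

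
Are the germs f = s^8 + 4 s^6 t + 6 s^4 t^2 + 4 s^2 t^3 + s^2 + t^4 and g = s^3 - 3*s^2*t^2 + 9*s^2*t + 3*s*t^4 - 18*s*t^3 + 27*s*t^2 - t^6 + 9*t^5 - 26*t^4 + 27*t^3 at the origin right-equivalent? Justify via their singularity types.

No.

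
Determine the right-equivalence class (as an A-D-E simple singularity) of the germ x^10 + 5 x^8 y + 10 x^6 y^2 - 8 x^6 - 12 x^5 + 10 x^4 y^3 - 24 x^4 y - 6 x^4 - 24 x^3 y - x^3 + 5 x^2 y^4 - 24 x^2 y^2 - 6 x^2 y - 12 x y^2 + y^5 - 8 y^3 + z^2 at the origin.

E8

The Hessian of f at 0 has rank 1. Corank 2; j^3 = -(x + 2*y)^3 is a perfect cube, so E-series; the 5-jet and mu = 8 give E_8.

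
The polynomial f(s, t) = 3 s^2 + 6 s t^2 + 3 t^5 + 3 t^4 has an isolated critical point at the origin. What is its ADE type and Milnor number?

The Hessian of f at 0 is [[6, 0], [0, 0]] with rank 1, so corank 1. A Groebner basis of the Jacobian ideal J(f) in C{s,t} is {s^2, s + t^2}; counting standard monomials gives mu = 4. Corank 1: A-series; mu = 4 gives A_4.

Type A4, Milnor number mu = 4.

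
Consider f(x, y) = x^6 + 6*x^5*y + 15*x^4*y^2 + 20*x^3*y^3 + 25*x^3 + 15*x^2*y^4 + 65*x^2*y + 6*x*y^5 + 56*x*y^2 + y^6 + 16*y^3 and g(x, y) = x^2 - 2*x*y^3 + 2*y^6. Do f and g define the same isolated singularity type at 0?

No.

The Hessian of f at 0 has rank 0. Corank 2; j^3 = (x + y)*(5*x + 4*y)^2 has shape L^2 M (L != M), so D-series; mu = 7 gives D_7. The Hessian of g at 0 has rank 1. Corank 1: A-series; mu = 5 gives A_5. f is D_7 but g is A_5, hence not right-equivalent.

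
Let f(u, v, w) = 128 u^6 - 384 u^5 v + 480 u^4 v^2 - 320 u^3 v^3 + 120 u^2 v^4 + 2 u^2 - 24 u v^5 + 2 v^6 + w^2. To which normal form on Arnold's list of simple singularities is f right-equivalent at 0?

A_5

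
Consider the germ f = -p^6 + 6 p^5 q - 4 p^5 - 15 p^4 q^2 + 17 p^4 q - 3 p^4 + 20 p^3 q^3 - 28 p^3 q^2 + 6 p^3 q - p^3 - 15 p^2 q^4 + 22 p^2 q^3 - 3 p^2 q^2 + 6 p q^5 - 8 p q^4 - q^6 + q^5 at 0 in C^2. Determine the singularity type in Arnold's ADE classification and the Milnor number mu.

Type E_{8}, Milnor number mu = 8.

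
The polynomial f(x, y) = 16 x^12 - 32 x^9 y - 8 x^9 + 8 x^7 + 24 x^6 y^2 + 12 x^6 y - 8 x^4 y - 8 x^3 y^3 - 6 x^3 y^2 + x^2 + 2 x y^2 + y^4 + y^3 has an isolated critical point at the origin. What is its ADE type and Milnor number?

Type A_2, Milnor number mu = 2.

The Hessian of f at 0 is [[2, 0], [0, 0]] with rank 1, so corank 1. A Groebner basis of the Jacobian ideal J(f) in C{x,y} is {y^2, x}; counting standard monomials gives mu = 2. Corank 1: A-series; mu = 2 gives A_2.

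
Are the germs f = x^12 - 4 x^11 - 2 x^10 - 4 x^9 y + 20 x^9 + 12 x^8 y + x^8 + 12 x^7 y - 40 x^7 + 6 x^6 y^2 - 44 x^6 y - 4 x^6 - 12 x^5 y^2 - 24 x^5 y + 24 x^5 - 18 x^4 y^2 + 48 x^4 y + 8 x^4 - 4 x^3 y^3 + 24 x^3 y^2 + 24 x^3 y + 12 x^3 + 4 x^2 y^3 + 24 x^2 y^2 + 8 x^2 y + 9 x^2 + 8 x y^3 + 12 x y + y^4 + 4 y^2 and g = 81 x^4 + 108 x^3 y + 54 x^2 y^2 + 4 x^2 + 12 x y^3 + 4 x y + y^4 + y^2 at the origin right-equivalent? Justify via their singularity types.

Yes.

The Hessian of f at 0 is [[18, 12], [12, 8]] with rank 1, so corank 1. A Groebner basis of the Jacobian ideal J(f) in C{x,y} is {x^2 + 3*x/2 + y, x*y - 9*x/4 - 3*y/2, 27*x/8 + y^2 + 9*y/4}; counting standard monomials gives mu = 3. Corank 1: A-series; mu = 3 gives A_3. The Hessian of g at 0 is [[8, 4], [4, 2]] with rank 1, so corank 1. A Groebner basis of the Jacobian ideal J(g) in C{x,y} is {y^3, x + y/2}; counting standard monomials gives mu = 3. Corank 1: A-series; mu = 3 gives A_3. Both have type A_3, hence right-equivalent.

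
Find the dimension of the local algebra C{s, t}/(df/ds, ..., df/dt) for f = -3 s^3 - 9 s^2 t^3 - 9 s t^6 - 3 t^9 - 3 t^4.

6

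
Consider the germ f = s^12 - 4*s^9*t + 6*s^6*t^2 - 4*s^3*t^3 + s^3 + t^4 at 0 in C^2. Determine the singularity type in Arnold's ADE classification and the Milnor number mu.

Type E_6, Milnor number mu = 6.

The Hessian of f at 0 is [[0, 0], [0, 0]] with rank 0, so corank 2. A Groebner basis of the Jacobian ideal J(f) in C{s,t} is {t^3, s^2}; counting standard monomials gives mu = 6. Corank 2; j^3 = s^3 is a perfect cube, so E-series; the 4-jet and mu = 6 give E_6.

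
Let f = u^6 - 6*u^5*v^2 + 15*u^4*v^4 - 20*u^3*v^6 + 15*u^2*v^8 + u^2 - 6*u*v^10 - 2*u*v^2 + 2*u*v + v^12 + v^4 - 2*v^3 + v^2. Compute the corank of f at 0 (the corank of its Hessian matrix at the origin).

1

Hessian at 0 has rank 1.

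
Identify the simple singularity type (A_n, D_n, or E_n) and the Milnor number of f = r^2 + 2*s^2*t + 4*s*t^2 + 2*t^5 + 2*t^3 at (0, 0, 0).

The Hessian of f at 0 has rank 1. Corank 2; j^3 = 2*t*(s + t)^2 has shape L^2 M (L != M), so D-series; mu = 6 gives D_6.

Type D6, Milnor number mu = 6.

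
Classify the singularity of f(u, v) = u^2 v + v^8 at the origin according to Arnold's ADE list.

The Hessian of f at 0 is [[0, 0], [0, 0]] with rank 0, so corank 2. A Groebner basis of the Jacobian ideal J(f) in C{u,v} is {u^2/8 + v^7, u^3, u*v}; counting standard monomials gives mu = 9. Corank 2; j^3 = u^2*v has shape L^2 M (L != M), so D-series; mu = 9 gives D_9.

D_9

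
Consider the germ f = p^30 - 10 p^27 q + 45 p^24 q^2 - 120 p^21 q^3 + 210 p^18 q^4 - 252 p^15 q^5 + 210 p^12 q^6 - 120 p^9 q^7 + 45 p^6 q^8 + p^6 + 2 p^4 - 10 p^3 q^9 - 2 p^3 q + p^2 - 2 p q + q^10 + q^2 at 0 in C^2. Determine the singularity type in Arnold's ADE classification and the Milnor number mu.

Type A_9, Milnor number mu = 9.

The Hessian of f at 0 is [[2, -2], [-2, 2]] with rank 1, so corank 1. A Groebner basis of the Jacobian ideal J(f) in C{p,q} is {4*p*q^2 + p + q^5 - 3*q^3 - q, -p^2/2 + p*q^3 + 3*p*q/2 - q^4/2 - q^2, p^3 + p - q, p^2*q - p*q^2 + p/3 + q^3/3 - q/3}; counting standard monomials gives mu = 9. Corank 1: A-series; mu = 9 gives A_9.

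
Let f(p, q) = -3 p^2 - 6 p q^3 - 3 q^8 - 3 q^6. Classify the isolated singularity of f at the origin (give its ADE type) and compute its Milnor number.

Type A_7, Milnor number mu = 7.

The Hessian of f at 0 is [[-6, 0], [0, 0]] with rank 1, so corank 1. A Groebner basis of the Jacobian ideal J(f) in C{p,q} is {p^3, p^2*q, p + q^3}; counting standard monomials gives mu = 7. Corank 1: A-series; mu = 7 gives A_7.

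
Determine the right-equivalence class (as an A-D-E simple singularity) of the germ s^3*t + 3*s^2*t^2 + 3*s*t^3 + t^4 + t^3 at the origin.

E7

The Hessian of f at 0 has rank 0. Corank 2; j^3 = t^3 is a perfect cube, so E-series; the 4-jet and mu = 7 give E_7.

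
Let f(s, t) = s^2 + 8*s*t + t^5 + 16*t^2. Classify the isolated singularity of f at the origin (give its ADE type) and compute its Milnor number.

The Hessian of f at 0 has rank 1. Corank 1: A-series; mu = 4 gives A_4.

Type A_{4}, Milnor number mu = 4.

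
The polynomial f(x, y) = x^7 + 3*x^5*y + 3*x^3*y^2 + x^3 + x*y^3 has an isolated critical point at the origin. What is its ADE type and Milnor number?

The Hessian of f at 0 has rank 0. Corank 2; j^3 = x^3 is a perfect cube, so E-series; the 4-jet and mu = 7 give E_7.

Type E_7, Milnor number mu = 7.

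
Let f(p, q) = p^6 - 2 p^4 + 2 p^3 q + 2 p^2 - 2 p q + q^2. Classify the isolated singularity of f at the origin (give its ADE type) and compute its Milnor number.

The Hessian of f at 0 has rank 2. Corank 0: nondegenerate Morse point, so A_1.

Type A_1, Milnor number mu = 1.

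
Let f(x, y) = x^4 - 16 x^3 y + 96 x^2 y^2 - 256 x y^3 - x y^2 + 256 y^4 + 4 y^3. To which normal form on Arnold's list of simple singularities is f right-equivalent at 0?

D_5

The Hessian of f at 0 has rank 0. Corank 2; j^3 = -y^2*(x - 4*y) has shape L^2 M (L != M), so D-series; mu = 5 gives D_5.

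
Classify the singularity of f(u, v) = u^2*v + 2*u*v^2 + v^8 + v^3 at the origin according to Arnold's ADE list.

D_{9}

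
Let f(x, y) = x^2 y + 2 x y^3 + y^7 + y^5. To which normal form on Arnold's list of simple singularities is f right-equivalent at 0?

D_8

The Hessian of f at 0 has rank 0. Corank 2; j^3 = x^2*y has shape L^2 M (L != M), so D-series; mu = 8 gives D_8.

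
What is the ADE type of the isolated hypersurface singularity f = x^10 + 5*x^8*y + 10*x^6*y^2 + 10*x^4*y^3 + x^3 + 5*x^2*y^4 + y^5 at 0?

The Hessian of f at 0 is [[0, 0], [0, 0]] with rank 0, so corank 2. A Groebner basis of the Jacobian ideal J(f) in C{x,y} is {y^4, x^2}; counting standard monomials gives mu = 8. Corank 2; j^3 = x^3 is a perfect cube, so E-series; the 5-jet and mu = 8 give E_8.

E_{8}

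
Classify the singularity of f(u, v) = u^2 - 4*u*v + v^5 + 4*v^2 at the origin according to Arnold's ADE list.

A4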